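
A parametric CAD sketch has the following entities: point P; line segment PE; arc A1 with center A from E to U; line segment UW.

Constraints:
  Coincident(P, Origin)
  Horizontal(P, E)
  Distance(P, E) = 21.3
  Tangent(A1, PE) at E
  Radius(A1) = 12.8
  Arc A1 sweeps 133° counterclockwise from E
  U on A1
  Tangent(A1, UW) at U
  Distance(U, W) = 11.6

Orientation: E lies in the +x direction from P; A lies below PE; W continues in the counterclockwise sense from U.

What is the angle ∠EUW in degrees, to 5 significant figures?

113.50°

P is at the origin; PE is horizontal with |PE| = 21.3 and E on the +x side, so E = (21.300, 0.0000). Tangency of A1 to PE means the radius AE is perpendicular to PE, so A = E + (0, -12.8) = (21.300, -12.800). On A1, E sits at bearing 90° from A; a 133° counterclockwise sweep puts U at bearing 223°, so U = A + 12.8·(cos 223°, sin 223°) = (11.939, -21.530). Tangency of A1 to UW means the radius AU is perpendicular to UW, so UW runs along (−sin 223°, cos 223°); with |UW| = 11.6, W = (19.850, -30.013). Then cos ∠EUW = UE·UW / (|UE||UW|), giving 113.50°.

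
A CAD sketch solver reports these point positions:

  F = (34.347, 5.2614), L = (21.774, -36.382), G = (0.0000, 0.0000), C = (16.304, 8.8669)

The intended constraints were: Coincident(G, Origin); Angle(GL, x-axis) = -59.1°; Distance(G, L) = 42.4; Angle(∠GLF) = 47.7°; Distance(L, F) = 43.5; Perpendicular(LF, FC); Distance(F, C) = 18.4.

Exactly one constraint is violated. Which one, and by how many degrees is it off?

Perpendicular(LF, FC) — off by 5.50°.

G = (0.00, 0.00) ✓; GL at -59.10° ✓; |GL| = 42.40 ✓; ∠GLF = 47.70° ✓; |LF| = 43.50 ✓; ∠(LF, FC) = 95.50° ✗; |FC| = 18.40 ✓.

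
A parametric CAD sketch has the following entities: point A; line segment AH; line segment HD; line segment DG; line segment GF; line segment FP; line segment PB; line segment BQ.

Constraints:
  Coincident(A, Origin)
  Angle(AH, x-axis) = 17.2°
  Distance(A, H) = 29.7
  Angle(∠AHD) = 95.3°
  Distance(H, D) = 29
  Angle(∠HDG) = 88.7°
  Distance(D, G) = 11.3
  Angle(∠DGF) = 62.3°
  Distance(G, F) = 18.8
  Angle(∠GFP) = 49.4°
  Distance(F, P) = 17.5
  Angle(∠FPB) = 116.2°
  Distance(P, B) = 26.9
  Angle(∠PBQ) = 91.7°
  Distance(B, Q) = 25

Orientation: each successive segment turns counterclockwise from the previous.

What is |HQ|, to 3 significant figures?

45.9

∠FPB = 116.2° gives PB at 145° from the x-axis; with |PB| = 26.9, B = (4.17, 53.0). ∠PBQ = 91.7° gives BQ at -126° from the x-axis; with |BQ| = 25.0, Q = (-10.7, 32.9). Then |HQ| = |Q − H| = 45.9.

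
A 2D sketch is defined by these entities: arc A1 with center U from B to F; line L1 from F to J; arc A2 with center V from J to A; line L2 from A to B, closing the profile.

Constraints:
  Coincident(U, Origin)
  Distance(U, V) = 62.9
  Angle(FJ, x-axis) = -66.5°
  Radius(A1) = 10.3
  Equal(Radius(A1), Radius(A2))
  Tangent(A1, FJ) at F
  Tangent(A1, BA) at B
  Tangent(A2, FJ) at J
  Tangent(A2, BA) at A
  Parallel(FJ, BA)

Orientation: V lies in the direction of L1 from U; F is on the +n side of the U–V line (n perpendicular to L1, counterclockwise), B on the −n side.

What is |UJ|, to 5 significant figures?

63.738

The slot axis is L1's direction at -66.5°, so u = (cos -66.5°, sin -66.5°) = (0.39875, -0.91706) and n = (−sin -66.5°, cos -66.5°) = (0.91706, 0.39875). U is at the origin and V lies 62.9 along u from U, so V = 62.9·u = (25.081, -57.683). Tangency of A1 to both parallel lines with radius 10.3 puts F and B at U ± 10.3·n: F = (9.4457, 4.1071), B = (-9.4457, -4.1071). Equal radii place J and A the same way about V: J = V + 10.3·n = (34.527, -53.576), A = V − 10.3·n = (15.636, -61.790). Then |UJ| = |J − U| = 63.738.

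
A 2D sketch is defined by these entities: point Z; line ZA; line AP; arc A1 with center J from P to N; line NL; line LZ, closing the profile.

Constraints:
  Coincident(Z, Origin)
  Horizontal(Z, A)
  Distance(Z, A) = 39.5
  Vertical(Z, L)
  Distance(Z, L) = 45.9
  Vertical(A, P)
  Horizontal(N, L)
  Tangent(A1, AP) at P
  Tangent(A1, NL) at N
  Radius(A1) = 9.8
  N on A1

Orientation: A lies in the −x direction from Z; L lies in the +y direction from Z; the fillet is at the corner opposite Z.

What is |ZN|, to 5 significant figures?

54.671

The virtual corner opposite Z is at (-39.500, 45.900). The tangent condition forces JP to be normal to AP and since A1 is tangent to NL there, JN ⟂ NL, with radius 9.8, so the center J sits 9.8 in from both sides at J = (-29.700, 36.100). That places the tangent points at P = (-39.500, 36.100) on AP and N = (-29.700, 45.900) on NL. Then |ZN| = |N − Z| = 54.671.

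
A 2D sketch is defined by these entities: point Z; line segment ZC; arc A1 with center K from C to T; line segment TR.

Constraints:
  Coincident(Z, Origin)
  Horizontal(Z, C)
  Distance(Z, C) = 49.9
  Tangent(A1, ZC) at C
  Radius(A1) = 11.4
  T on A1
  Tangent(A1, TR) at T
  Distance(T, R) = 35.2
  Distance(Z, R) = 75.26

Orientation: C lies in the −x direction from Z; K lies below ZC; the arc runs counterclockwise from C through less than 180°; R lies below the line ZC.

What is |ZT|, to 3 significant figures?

62.5

Checks: ∠(KC, CZ) = 90.00° ✓; |KC| = 11.40 ✓; |KT| = 11.40 ✓; ∠(KT, TR) = 90.00° ✓; |TR| = 35.20 ✓; |ZR| = 75.26 ✓.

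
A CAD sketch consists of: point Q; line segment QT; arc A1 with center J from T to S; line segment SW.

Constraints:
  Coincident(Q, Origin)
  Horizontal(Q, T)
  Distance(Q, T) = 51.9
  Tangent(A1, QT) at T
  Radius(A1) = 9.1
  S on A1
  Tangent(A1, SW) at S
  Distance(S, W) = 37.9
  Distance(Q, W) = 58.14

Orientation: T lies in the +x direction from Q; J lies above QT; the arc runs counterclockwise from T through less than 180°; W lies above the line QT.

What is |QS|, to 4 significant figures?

60.98

Checks: |JS| = 9.100 ✓; ∠(JS, SW) = 90.00° ✓; |SW| = 37.90 ✓; |QW| = 58.14 ✓.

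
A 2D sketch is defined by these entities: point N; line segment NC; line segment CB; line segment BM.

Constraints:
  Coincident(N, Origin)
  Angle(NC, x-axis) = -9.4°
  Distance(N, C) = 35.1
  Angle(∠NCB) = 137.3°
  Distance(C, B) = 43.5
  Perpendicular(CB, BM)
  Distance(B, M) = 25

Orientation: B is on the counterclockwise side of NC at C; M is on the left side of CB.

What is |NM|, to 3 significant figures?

69.3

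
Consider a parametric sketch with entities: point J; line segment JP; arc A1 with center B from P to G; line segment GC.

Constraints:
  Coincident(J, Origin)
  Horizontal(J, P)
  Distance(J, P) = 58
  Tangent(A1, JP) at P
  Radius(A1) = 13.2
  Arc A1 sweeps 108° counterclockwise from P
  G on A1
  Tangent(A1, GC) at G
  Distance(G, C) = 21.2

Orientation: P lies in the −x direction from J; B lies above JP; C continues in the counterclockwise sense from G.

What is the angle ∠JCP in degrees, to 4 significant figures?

63.35°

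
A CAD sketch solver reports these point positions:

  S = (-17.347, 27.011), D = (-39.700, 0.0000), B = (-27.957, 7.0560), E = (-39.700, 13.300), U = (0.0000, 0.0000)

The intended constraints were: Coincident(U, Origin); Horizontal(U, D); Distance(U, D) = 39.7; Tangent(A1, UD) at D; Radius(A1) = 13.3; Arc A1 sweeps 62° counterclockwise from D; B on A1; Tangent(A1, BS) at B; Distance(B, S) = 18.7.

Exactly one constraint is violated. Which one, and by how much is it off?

Distance(B, S) = 18.7 — off by 3.90.

U = (0.00, 0.00) ✓; U.y = 0.00, D.y = 0.00 ✓; |UD| = 39.70 ✓; ∠(ED, DU) = 90.00° ✓; |ED| = 13.30 ✓; bearing(E→B) − bearing(E→D) = 62.00° ✓; |EB| = 13.30 ✓; ∠(EB, BS) = 90.00° ✓; |BS| = 22.60 ✗.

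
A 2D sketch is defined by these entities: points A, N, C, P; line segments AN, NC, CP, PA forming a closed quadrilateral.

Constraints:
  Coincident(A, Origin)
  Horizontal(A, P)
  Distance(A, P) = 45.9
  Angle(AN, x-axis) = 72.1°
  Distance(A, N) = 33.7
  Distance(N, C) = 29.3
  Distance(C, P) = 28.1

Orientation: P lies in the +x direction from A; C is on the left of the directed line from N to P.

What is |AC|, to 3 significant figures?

47.8

Checks: A = (0.00, 0.00) ✓; |NC| = 29.30 ✓; |CP| = 28.10 ✓.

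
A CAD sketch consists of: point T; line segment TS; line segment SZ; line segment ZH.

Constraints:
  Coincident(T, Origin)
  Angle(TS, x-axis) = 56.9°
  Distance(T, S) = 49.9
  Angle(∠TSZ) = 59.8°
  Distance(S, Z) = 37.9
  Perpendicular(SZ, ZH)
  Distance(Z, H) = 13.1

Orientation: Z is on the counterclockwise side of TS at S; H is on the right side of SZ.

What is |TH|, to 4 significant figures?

57.67

T is at the origin; TS runs at 56.9° with length 49.9, so S = 49.9·(cos 56.9°, sin 56.9°) = (27.25, 41.80). ∠TSZ = 59.8°, so SZ runs at 56.9° + (180° − 59.8°) = 177.1° from the x-axis; with |SZ| = 37.9, Z = S + 37.9·(cos 177.1°, sin 177.1°) = (-10.60, 43.72). SZ is perpendicular to ZH; with |ZH| = 13.1 on the right of SZ, H = Z + 13.1·(0.05059, 0.9987) = (-9.938, 56.80). Then |TH| = |H − T| = 57.67.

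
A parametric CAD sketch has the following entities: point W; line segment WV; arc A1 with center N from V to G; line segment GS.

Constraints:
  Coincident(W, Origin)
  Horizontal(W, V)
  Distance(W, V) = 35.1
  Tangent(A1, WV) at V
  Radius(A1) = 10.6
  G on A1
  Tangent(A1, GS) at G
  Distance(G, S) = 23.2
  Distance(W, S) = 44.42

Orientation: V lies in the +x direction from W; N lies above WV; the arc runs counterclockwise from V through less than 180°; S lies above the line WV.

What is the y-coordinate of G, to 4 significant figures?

17.70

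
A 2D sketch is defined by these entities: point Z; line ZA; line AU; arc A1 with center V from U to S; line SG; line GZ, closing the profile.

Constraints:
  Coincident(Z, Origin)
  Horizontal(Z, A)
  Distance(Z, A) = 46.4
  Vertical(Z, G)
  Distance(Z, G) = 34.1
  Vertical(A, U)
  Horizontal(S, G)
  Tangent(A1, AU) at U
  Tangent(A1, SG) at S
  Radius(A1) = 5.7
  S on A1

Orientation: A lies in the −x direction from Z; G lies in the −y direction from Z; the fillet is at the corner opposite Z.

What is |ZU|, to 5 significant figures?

54.401

Z is at the origin; Z and A share the same y with |ZA| = 46.4 and A on the −x side, so A = (-46.400, 0.0000). ZG is vertical with |ZG| = 34.1 and G on the −y side, so G = (0.0000, -34.100). The virtual corner opposite Z is at (-46.400, -34.100). A1 meets AU tangentially, so VU is at right angles to AU and A1 meets SG tangentially, so VS is at right angles to SG, with radius 5.7, so the center V sits 5.7 in from both sides at V = (-40.700, -28.400). That places the tangent points at U = (-46.400, -28.400) on AU and S = (-40.700, -34.100) on SG. Then |ZU| = |U − Z| = 54.401.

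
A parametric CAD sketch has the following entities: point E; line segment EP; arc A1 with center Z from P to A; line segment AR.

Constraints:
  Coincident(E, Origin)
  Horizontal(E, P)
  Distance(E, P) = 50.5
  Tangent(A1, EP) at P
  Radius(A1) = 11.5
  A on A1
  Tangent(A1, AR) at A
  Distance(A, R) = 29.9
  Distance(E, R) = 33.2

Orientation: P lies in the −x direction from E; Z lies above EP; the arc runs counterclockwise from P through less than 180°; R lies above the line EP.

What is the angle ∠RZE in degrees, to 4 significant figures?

38.24°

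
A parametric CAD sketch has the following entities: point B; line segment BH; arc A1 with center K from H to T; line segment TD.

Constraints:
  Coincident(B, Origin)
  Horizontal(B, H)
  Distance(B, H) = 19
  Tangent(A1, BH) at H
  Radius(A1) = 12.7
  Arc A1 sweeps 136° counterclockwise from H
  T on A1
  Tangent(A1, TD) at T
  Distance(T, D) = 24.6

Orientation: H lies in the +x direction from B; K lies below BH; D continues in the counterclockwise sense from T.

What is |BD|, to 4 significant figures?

47.88

B is at the origin; B and H share the same y with |BH| = 19.0 and H on the +x side, so H = (19.00, 0.000). A1 meets BH tangentially, so KH is at right angles to BH, so K = H + (0, -12.7) = (19.00, -12.70). On A1, H sits at bearing 90° from K; a 136° counterclockwise sweep puts T at bearing 226°, so T = K + 12.7·(cos 226°, sin 226°) = (10.18, -21.84). A1 meets TD tangentially, so KT is at right angles to TD, so TD runs along (−sin 226°, cos 226°); with |TD| = 24.6, D = (27.87, -38.92). Then |BD| = |D − B| = 47.88.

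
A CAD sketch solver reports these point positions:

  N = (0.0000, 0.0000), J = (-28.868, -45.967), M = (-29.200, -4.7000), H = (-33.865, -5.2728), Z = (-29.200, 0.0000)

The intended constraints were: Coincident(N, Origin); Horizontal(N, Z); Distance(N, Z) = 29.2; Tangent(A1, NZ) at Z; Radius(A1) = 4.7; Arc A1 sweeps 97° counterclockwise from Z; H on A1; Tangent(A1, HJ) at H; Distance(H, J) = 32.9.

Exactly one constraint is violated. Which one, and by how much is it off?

Distance(H, J) = 32.9 — off by 8.10.

N = (0.00, 0.00) ✓; N.y = 0.00, Z.y = 0.00 ✓; |NZ| = 29.20 ✓; ∠(MZ, ZN) = 90.00° ✓; |MZ| = 4.700 ✓; bearing(M→H) − bearing(M→Z) = 97.00° ✓; |MH| = 4.700 ✓; ∠(MH, HJ) = 90.00° ✓; |HJ| = 41.00 ✗.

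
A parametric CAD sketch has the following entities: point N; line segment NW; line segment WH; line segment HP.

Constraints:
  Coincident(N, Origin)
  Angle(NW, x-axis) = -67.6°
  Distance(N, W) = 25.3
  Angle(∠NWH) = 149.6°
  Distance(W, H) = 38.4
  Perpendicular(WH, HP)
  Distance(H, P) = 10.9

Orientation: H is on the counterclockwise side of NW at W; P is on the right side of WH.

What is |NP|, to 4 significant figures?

64.72

N is at the origin; NW runs at -67.6° with length 25.3, so W = 25.3·(cos -67.6°, sin -67.6°) = (9.641, -23.39). ∠NWH = 149.6°, so WH runs at -67.6° + (180° − 149.6°) = -37.20° from the x-axis; with |WH| = 38.4, H = W + 38.4·(cos -37.20°, sin -37.20°) = (40.23, -46.61). WH ⟂ HP; with |HP| = 10.9 on the right of WH, P = H + 10.9·(-0.6046, -0.7965) = (33.64, -55.29). Then |NP| = |P − N| = 64.72.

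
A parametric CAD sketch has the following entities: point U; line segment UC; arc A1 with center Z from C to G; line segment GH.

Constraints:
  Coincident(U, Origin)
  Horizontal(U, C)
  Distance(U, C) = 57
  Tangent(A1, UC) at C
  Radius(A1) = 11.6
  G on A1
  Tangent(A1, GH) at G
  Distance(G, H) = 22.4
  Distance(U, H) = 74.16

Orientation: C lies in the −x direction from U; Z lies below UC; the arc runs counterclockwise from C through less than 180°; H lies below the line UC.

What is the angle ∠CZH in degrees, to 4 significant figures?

161.2°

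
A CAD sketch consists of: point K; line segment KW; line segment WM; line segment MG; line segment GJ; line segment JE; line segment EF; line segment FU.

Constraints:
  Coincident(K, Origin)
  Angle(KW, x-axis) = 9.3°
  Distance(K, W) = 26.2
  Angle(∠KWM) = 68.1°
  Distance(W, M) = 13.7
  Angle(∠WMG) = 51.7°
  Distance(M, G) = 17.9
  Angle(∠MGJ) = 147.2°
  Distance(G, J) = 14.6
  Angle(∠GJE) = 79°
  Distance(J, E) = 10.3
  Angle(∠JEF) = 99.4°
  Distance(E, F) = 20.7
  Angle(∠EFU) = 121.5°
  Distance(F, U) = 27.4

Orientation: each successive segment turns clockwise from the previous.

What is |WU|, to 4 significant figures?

34.49

K is at the origin; KW runs at 9.3° with length 26.2, so W = (25.86, 4.234). ∠KWM = 68.1° gives WM at -102.6° from the x-axis; with |WM| = 13.7, M = (22.87, -9.136). ∠WMG = 51.7° gives MG at 129.1° from the x-axis; with |MG| = 17.9, G = (11.58, 4.755). ∠MGJ = 147.2° gives GJ at 96.30° from the x-axis; with |GJ| = 14.6, J = (9.976, 19.27). ∠GJE = 79.0° gives JE at -4.700° from the x-axis; with |JE| = 10.3, E = (20.24, 18.42). ∠JEF = 99.4° gives EF at -85.30° from the x-axis; with |EF| = 20.7, F = (21.94, -2.207). ∠EFU = 121.5° gives FU at -143.8° from the x-axis; with |FU| = 27.4, U = (-0.1734, -18.39). Then |WU| = |U − W| = 34.49.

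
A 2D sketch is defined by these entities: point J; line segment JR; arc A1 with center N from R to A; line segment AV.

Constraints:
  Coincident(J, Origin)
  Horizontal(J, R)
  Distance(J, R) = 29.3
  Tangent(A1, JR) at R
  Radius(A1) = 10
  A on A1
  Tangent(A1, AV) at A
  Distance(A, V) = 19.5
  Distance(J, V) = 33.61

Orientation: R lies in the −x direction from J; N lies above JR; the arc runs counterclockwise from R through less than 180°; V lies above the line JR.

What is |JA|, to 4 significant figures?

21.39

J is at the origin; JR is horizontal with |JR| = 29.3 and R on the −x side, so R = (-29.30, 0.000). Since A1 is tangent to JR there, NR ⟂ JR, so N = R + (0, 10) = (-29.30, 10.00). Since NA ⟂ AV (tangency), |NV| = √(10.0² + 19.5²) = 21.91 regardless of where A sits on A1. So V lies on both circle(J, 33.61) and circle(N, 21.91); the above-JR intersection is V = (-17.68, 28.58). A is the foot of the tangent from V: A = (-19.34, 9.152).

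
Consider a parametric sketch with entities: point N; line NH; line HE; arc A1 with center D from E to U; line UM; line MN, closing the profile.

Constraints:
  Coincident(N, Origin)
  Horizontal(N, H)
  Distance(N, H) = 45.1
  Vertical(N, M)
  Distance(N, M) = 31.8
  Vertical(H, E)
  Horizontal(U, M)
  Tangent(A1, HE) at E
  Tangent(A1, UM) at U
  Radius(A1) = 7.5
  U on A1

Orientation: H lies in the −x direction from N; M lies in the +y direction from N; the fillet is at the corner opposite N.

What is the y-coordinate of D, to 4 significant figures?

24.30

N is at the origin; N and H share the same y with |NH| = 45.1 and H on the −x side, so H = (-45.10, 0.000). NM is vertical with |NM| = 31.8 and M on the +y side, so M = (0.000, 31.80). The virtual corner opposite N is at (-45.10, 31.80). A1 meets HE tangentially, so DE is at right angles to HE and the tangent condition forces DU to be normal to UM, with radius 7.5, so the center D sits 7.5 in from both sides at D = (-37.60, 24.30). So D.y = 24.30.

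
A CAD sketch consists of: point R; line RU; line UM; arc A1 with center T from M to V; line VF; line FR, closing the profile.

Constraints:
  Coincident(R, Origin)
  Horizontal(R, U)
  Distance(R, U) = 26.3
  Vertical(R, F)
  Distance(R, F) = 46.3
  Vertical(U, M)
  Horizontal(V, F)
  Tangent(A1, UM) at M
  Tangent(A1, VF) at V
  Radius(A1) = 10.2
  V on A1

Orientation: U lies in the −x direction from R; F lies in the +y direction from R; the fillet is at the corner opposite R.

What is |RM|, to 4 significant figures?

44.66

The virtual corner opposite R is at (-26.30, 46.30). A1 meets UM tangentially, so TM is at right angles to UM and A1 meets VF tangentially, so TV is at right angles to VF, with radius 10.2, so the center T sits 10.2 in from both sides at T = (-16.10, 36.10). That places the tangent points at M = (-26.30, 36.10) on UM and V = (-16.10, 46.30) on VF. Then |RM| = |M − R| = 44.66.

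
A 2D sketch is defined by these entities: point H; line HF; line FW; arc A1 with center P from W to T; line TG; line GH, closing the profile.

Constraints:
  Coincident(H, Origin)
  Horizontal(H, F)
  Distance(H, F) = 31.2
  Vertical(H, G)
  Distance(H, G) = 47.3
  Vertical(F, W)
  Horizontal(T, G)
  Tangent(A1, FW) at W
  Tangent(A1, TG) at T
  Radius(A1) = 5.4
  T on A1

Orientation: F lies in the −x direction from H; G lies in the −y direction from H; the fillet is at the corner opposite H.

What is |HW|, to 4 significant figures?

52.24

The virtual corner opposite H is at (-31.20, -47.30). Since A1 is tangent to FW there, PW ⟂ FW and since A1 is tangent to TG there, PT ⟂ TG, with radius 5.4, so the center P sits 5.4 in from both sides at P = (-25.80, -41.90). That places the tangent points at W = (-31.20, -41.90) on FW and T = (-25.80, -47.30) on TG. Then |HW| = |W − H| = 52.24.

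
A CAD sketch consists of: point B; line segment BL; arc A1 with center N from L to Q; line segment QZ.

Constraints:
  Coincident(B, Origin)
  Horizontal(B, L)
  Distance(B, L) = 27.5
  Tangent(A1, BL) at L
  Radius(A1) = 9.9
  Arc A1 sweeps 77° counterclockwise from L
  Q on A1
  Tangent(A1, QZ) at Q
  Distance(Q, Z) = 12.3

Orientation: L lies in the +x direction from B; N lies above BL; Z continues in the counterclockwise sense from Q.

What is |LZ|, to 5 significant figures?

23.249

B is at the origin; BL is horizontal with |BL| = 27.5 and L on the +x side, so L = (27.500, 0.0000). A1 meets BL tangentially, so NL is at right angles to BL, so N = L + (0, 9.9) = (27.500, 9.9000). On A1, L sits at bearing -90° from N; a 77° counterclockwise sweep puts Q at bearing -13°, so Q = N + 9.9·(cos -13°, sin -13°) = (37.146, 7.6730). The tangent condition forces NQ to be normal to QZ, so QZ runs along (−sin -13°, cos -13°); with |QZ| = 12.3, Z = (39.913, 19.658). Then |LZ| = |Z − L| = 23.249.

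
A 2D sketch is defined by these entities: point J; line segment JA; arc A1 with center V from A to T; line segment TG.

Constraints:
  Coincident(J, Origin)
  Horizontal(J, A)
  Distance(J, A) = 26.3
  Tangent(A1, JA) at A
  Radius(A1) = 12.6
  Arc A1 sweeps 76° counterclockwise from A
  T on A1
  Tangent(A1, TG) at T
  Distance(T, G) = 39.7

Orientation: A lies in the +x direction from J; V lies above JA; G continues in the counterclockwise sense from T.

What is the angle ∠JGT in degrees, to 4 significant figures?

31.03°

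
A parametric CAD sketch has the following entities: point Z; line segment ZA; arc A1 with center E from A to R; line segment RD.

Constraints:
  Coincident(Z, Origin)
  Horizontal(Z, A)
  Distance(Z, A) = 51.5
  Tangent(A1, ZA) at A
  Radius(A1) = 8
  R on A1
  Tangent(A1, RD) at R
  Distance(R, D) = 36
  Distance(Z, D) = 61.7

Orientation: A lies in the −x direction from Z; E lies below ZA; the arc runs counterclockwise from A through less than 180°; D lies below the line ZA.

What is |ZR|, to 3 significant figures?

59.8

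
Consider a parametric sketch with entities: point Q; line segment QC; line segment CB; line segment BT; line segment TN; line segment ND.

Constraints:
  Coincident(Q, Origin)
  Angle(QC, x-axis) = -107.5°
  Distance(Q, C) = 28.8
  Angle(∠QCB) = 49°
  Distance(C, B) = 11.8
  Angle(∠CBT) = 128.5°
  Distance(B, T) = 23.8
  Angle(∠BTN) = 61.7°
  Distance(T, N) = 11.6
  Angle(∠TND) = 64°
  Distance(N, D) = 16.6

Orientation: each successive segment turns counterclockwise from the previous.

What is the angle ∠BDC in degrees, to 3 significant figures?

17.3°

Q is at the origin; QC runs at -107.5° with length 28.8, so C = (-8.66, -27.5). ∠QCB = 49.0° gives CB at 23.5° from the x-axis; with |CB| = 11.8, B = (2.16, -22.8). ∠CBT = 128.5° gives BT at 75.0° from the x-axis; with |BT| = 23.8, T = (8.32, 0.227). ∠BTN = 61.7° gives TN at -167° from the x-axis; with |TN| = 11.6, N = (-2.97, -2.44). ∠TND = 64.0° gives ND at -50.7° from the x-axis; with |ND| = 16.6, D = (7.55, -15.3). Then cos ∠BDC = DB·DC / (|DB||DC|), giving 17.3°.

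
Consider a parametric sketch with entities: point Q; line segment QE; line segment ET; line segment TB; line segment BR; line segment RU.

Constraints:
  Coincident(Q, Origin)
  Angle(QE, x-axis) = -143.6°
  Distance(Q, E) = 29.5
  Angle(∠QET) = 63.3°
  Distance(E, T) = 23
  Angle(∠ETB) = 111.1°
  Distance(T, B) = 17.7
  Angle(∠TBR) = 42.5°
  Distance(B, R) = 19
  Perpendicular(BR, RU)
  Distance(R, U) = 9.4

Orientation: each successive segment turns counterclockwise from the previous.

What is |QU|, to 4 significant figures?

26.91

Q is at the origin; QE runs at -143.6° with length 29.5, so E = (-23.74, -17.51). ∠QET = 63.3° gives ET at -26.90° from the x-axis; with |ET| = 23.0, T = (-3.233, -27.91). ∠ETB = 111.1° gives TB at 42.00° from the x-axis; with |TB| = 17.7, B = (9.921, -16.07). ∠TBR = 42.5° gives BR at 179.5° from the x-axis; with |BR| = 19.0, R = (-9.079, -15.90). BR ⟂ RU, so RU runs at -90.50°; with |RU| = 9.4, U = (-9.161, -25.30). Then |QU| = |U − Q| = 26.91.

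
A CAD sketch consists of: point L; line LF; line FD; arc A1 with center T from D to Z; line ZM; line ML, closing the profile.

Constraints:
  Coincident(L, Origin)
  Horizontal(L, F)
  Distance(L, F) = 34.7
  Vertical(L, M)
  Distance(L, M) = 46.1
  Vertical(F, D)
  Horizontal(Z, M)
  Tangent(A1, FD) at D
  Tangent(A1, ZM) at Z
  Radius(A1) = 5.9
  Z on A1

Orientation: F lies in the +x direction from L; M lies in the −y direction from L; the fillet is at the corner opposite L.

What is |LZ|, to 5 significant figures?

54.357

L is at the origin; LF is horizontal with |LF| = 34.7 and F on the +x side, so F = (34.700, 0.0000). LM is vertical with |LM| = 46.1 and M on the −y side, so M = (0.0000, -46.100). The virtual corner opposite L is at (34.700, -46.100). A1 meets FD tangentially, so TD is at right angles to FD and since A1 is tangent to ZM there, TZ ⟂ ZM, with radius 5.9, so the center T sits 5.9 in from both sides at T = (28.800, -40.200). That places the tangent points at D = (34.700, -40.200) on FD and Z = (28.800, -46.100) on ZM. Then |LZ| = |Z − L| = 54.357.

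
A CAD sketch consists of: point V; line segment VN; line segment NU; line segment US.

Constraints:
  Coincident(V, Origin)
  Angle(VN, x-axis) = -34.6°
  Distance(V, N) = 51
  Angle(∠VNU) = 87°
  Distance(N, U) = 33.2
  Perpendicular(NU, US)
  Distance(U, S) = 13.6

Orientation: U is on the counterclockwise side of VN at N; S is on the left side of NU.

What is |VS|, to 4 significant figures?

48.23

∠VNU = 87.0°, so NU runs at -34.6° + (180° − 87.0°) = 58.40° from the x-axis; with |NU| = 33.2, U = N + 33.2·(cos 58.40°, sin 58.40°) = (59.38, -0.6827). NU ⟂ US; with |US| = 13.6 on the left of NU, S = U + 13.6·(-0.8517, 0.5240) = (47.79, 6.444). Then |VS| = |S − V| = 48.23.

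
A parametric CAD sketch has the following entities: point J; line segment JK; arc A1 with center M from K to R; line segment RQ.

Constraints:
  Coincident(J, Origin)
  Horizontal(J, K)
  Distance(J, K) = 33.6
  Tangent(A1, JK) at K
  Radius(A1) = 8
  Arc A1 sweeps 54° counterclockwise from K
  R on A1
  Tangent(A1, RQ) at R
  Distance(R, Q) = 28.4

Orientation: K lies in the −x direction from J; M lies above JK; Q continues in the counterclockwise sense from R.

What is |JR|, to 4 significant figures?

27.33

J is at the origin; JK is horizontal with |JK| = 33.6 and K on the −x side, so K = (-33.60, 0.000). The tangent condition forces MK to be normal to JK, so M = K + (0, 8) = (-33.60, 8.000). On A1, K sits at bearing -90° from M; a 54° counterclockwise sweep puts R at bearing -36°, so R = M + 8.0·(cos -36°, sin -36°) = (-27.13, 3.298). Then |JR| = |R − J| = 27.33.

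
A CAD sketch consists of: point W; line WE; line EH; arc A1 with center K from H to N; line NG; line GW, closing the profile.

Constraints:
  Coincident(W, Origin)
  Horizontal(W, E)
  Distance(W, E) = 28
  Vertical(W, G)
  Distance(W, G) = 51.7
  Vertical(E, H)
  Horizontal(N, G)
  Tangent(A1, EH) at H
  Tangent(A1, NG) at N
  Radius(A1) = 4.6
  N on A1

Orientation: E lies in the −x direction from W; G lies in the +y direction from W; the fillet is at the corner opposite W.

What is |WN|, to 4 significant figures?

56.75

The virtual corner opposite W is at (-28.00, 51.70). The tangent condition forces KH to be normal to EH and tangency of A1 to NG means the radius KN is perpendicular to NG, with radius 4.6, so the center K sits 4.6 in from both sides at K = (-23.40, 47.10). That places the tangent points at H = (-28.00, 47.10) on EH and N = (-23.40, 51.70) on NG. Then |WN| = |N − W| = 56.75.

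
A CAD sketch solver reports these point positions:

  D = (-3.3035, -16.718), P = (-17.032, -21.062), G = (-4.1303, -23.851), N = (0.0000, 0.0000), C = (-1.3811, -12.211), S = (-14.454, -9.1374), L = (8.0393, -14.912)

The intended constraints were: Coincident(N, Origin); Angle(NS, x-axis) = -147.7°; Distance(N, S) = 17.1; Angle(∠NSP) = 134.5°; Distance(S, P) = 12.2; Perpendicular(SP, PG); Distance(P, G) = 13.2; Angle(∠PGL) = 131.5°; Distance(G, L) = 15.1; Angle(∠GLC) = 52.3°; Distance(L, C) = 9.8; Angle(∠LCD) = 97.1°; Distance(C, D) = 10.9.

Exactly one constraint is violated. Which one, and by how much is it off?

Distance(C, D) = 10.9 — off by 6.00.

N = (0.00, 0.00) ✓; NS at -147.7° ✓; |NS| = 17.10 ✓; ∠NSP = 134.5° ✓; |SP| = 12.20 ✓; ∠(SP, PG) = 90.00° ✓; |PG| = 13.20 ✓; ∠PGL = 131.5° ✓; |GL| = 15.10 ✓; ∠GLC = 52.30° ✓; |LC| = 9.800 ✓; ∠LCD = 97.10° ✓; |CD| = 4.900 ✗.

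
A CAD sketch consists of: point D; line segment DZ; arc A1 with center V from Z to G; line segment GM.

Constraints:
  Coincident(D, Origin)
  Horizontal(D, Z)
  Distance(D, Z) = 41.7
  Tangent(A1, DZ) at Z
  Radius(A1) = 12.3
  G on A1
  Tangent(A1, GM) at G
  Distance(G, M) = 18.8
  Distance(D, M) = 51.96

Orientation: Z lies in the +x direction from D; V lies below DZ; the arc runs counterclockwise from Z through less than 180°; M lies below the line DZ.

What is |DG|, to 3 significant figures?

35.3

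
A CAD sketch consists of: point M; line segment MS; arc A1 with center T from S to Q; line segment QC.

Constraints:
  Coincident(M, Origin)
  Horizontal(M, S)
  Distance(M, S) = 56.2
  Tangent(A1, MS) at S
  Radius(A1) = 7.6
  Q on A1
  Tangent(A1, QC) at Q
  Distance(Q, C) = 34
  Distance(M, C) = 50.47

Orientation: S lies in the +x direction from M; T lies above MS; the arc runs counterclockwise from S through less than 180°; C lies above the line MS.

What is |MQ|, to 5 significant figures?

62.642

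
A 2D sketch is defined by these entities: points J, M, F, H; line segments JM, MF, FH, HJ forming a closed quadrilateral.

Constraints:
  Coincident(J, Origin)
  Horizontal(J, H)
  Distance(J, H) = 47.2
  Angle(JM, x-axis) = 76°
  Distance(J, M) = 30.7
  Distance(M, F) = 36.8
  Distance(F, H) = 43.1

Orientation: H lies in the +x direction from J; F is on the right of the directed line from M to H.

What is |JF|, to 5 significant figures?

8.3308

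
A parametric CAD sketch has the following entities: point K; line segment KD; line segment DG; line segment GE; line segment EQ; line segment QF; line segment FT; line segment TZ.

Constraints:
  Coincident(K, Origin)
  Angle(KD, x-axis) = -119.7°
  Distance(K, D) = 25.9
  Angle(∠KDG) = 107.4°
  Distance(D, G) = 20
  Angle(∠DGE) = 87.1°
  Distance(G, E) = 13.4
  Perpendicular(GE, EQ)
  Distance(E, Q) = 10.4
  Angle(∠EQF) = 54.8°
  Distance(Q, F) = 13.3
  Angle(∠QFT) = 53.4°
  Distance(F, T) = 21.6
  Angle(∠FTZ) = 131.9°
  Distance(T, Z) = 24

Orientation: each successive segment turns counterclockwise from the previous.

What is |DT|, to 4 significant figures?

32.58

K is at the origin; KD runs at -119.7° with length 25.9, so D = (-12.83, -22.50). ∠KDG = 107.4° gives DG at -47.10° from the x-axis; with |DG| = 20.0, G = (0.7820, -37.15). ∠DGE = 87.1° gives GE at 45.80° from the x-axis; with |GE| = 13.4, E = (10.12, -27.54). GE ⟂ EQ, so EQ runs at 135.8°; with |EQ| = 10.4, Q = (2.668, -20.29). ∠EQF = 54.8° gives QF at -99.00° from the x-axis; with |QF| = 13.3, F = (0.5876, -33.43). ∠QFT = 53.4° gives FT at 27.60° from the x-axis; with |FT| = 21.6, T = (19.73, -23.42). Then |DT| = |T − D| = 32.58.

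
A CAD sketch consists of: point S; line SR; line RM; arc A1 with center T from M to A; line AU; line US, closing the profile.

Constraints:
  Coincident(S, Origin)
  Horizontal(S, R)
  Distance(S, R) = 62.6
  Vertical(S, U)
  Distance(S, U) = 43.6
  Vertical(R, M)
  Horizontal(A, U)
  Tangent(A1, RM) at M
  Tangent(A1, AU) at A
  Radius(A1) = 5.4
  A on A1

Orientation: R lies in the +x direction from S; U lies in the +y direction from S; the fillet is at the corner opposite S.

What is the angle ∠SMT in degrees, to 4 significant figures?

31.39°

The virtual corner opposite S is at (62.60, 43.60). The tangent condition forces TM to be normal to RM and tangency of A1 to AU means the radius TA is perpendicular to AU, with radius 5.4, so the center T sits 5.4 in from both sides at T = (57.20, 38.20). That places the tangent points at M = (62.60, 38.20) on RM and A = (57.20, 43.60) on AU. Then cos ∠SMT = MS·MT / (|MS||MT|), giving 31.39°.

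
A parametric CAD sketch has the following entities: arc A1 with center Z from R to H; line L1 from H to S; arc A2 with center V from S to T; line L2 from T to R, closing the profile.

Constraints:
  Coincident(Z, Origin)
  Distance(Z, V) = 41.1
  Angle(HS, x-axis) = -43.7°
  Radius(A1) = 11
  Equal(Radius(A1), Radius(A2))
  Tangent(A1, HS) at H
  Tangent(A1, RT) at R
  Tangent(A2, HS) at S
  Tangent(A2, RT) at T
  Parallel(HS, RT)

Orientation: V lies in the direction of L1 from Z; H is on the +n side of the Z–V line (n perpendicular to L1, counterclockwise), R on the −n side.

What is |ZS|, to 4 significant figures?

42.55

Tangency of A1 to both parallel lines with radius 11.0 puts H and R at Z ± 11.0·n: H = (7.600, 7.953), R = (-7.600, -7.953). Equal radii place S and T the same way about V: S = V + 11.0·n = (37.31, -20.44), T = V − 11.0·n = (22.11, -36.35). Then |ZS| = |S − Z| = 42.55.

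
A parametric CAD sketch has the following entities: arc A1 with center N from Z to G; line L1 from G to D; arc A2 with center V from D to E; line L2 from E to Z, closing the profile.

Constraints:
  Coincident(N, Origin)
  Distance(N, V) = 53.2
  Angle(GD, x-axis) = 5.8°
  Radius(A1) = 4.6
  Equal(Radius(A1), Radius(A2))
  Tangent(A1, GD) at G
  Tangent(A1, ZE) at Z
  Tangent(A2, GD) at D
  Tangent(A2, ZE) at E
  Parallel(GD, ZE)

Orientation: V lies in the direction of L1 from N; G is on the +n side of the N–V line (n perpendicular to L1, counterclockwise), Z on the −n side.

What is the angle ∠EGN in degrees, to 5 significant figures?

80.189°

Tangency of A1 to both parallel lines with radius 4.6 puts G and Z at N ± 4.6·n: G = (-0.46486, 4.5765), Z = (0.46486, -4.5765). Equal radii place D and E the same way about V: D = V + 4.6·n = (52.463, 9.9526), E = V − 4.6·n = (53.393, 0.79974). Then cos ∠EGN = GE·GN / (|GE||GN|), giving 80.189°.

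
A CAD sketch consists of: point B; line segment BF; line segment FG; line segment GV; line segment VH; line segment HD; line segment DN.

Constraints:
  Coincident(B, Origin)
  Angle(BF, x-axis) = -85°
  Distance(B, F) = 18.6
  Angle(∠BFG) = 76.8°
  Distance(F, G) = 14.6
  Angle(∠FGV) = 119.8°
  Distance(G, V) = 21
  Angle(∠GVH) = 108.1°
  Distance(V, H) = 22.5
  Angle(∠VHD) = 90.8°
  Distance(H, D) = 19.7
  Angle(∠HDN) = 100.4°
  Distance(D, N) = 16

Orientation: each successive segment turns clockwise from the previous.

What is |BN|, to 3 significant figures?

9.96

B is at the origin; BF runs at -85.0° with length 18.6, so F = (1.62, -18.5). ∠BFG = 76.8° gives FG at 172° from the x-axis; with |FG| = 14.6, G = (-12.8, -16.4). ∠FGV = 119.8° gives GV at 112° from the x-axis; with |GV| = 21.0, V = (-20.6, 3.08). ∠GVH = 108.1° gives VH at 39.7° from the x-axis; with |VH| = 22.5, H = (-3.25, 17.5). ∠VHD = 90.8° gives HD at -49.5° from the x-axis; with |HD| = 19.7, D = (9.55, 2.47). ∠HDN = 100.4° gives DN at -129° from the x-axis; with |DN| = 16.0, N = (-0.545, -9.95). Then |BN| = |N − B| = 9.96.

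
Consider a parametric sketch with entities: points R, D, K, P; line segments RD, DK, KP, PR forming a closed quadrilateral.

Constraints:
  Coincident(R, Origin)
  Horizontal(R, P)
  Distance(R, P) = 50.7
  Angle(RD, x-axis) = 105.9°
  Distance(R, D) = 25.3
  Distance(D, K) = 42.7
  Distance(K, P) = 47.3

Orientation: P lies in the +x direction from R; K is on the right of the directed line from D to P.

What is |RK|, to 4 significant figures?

17.44

Checks: |DK| = 42.70 ✓; |KP| = 47.30 ✓.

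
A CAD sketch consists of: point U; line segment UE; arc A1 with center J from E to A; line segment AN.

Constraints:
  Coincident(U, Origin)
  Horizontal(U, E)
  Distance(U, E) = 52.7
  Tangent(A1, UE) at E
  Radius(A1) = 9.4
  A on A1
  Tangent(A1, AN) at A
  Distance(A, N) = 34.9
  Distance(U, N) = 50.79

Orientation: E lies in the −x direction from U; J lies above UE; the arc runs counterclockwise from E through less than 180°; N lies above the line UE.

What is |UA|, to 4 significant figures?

44.28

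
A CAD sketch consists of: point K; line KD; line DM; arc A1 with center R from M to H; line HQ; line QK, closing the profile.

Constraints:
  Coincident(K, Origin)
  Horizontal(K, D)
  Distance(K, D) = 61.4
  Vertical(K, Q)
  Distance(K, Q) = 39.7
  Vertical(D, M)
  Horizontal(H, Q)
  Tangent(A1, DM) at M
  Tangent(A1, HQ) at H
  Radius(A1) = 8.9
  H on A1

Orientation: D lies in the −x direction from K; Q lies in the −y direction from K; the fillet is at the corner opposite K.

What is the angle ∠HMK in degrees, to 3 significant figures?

71.6°

K is at the origin; K and D share the same y with |KD| = 61.4 and D on the −x side, so D = (-61.4, 0.00). K and Q share the same x with |KQ| = 39.7 and Q on the −y side, so Q = (0.00, -39.7). The virtual corner opposite K is at (-61.4, -39.7). Since A1 is tangent to DM there, RM ⟂ DM and A1 meets HQ tangentially, so RH is at right angles to HQ, with radius 8.9, so the center R sits 8.9 in from both sides at R = (-52.5, -30.8). That places the tangent points at M = (-61.4, -30.8) on DM and H = (-52.5, -39.7) on HQ. Then cos ∠HMK = MH·MK / (|MH||MK|), giving 71.6°.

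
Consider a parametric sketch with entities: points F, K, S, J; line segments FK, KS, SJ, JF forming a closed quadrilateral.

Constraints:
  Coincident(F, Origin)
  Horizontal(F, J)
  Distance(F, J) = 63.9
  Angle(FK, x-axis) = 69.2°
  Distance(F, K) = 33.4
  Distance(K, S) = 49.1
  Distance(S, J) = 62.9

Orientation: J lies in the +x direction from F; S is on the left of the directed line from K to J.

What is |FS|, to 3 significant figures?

79.6

Checks: |KS| = 49.10 ✓; |SJ| = 62.90 ✓.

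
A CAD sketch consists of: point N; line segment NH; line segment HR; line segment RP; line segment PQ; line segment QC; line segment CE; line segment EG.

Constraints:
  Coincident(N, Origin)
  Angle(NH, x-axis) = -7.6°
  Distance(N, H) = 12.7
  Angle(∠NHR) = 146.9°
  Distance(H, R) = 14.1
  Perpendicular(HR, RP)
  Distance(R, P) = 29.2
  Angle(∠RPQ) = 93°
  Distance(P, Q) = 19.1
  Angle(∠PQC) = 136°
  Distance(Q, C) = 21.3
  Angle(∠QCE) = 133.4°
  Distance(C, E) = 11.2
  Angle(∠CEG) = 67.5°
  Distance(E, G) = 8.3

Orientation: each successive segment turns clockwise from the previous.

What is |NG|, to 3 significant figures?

3.23

∠QCE = 133.4° gives CE at 51.7° from the x-axis; with |CE| = 11.2, E = (-7.01, 8.53). ∠CEG = 67.5° gives EG at -60.8° from the x-axis; with |EG| = 8.3, G = (-2.96, 1.29). Then |NG| = |G − N| = 3.23.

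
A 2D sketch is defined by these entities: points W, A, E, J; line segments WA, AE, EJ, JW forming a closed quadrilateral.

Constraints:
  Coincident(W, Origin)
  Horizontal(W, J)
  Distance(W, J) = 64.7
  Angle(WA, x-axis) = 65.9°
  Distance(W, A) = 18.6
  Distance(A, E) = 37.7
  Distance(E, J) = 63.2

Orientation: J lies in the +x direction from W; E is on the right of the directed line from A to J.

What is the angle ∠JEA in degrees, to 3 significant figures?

66.9°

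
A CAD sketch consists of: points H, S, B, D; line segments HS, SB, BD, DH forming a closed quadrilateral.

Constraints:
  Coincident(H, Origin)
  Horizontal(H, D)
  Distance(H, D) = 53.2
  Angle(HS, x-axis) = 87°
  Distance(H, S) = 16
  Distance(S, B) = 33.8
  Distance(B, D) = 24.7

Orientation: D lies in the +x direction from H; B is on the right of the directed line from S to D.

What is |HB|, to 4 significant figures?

28.87

Checks: |SB| = 33.80 ✓; |BD| = 24.70 ✓.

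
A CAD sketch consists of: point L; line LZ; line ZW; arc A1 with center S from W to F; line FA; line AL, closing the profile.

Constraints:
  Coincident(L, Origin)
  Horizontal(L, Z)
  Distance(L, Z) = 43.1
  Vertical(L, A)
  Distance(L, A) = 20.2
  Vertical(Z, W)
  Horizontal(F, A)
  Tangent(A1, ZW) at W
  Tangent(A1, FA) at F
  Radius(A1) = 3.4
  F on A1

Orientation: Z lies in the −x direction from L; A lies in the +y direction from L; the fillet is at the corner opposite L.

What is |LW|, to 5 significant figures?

46.259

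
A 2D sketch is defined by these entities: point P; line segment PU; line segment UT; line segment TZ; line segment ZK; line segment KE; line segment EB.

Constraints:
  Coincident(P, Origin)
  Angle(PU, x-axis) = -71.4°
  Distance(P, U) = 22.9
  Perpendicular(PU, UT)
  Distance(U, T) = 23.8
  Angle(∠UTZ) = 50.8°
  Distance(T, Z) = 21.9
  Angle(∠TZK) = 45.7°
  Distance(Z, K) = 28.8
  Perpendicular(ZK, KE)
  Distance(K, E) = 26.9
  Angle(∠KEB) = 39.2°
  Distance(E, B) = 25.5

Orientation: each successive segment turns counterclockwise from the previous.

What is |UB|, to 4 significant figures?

16.02

ZK is perpendicular to KE, so KE runs at 12.10°; with |KE| = 26.9, E = (43.67, -24.96). ∠KEB = 39.2° gives EB at 152.9° from the x-axis; with |EB| = 25.5, B = (20.97, -13.35). Then |UB| = |B − U| = 16.02.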